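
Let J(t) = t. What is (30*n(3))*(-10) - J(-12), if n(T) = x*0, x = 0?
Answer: 12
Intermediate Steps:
n(T) = 0 (n(T) = 0*0 = 0)
(30*n(3))*(-10) - J(-12) = (30*0)*(-10) - 1*(-12) = 0*(-10) + 12 = 0 + 12 = 12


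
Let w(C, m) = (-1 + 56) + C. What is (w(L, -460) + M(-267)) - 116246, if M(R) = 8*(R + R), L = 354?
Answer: -120109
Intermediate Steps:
M(R) = 16*R (M(R) = 8*(2*R) = 16*R)
w(C, m) = 55 + C
(w(L, -460) + M(-267)) - 116246 = ((55 + 354) + 16*(-267)) - 116246 = (409 - 4272) - 116246 = -3863 - 116246 = -120109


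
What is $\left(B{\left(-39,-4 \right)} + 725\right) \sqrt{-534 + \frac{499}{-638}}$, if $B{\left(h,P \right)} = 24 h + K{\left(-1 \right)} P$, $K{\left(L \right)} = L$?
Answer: $- \frac{207 i \sqrt{217679858}}{638} \approx - 4786.9 i$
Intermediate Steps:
$B{\left(h,P \right)} = - P + 24 h$ ($B{\left(h,P \right)} = 24 h - P = - P + 24 h$)
$\left(B{\left(-39,-4 \right)} + 725\right) \sqrt{-534 + \frac{499}{-638}} = \left(\left(\left(-1\right) \left(-4\right) + 24 \left(-39\right)\right) + 725\right) \sqrt{-534 + \frac{499}{-638}} = \left(\left(4 - 936\right) + 725\right) \sqrt{-534 + 499 \left(- \frac{1}{638}\right)} = \left(-932 + 725\right) \sqrt{-534 - \frac{499}{638}} = - 207 \sqrt{- \frac{341191}{638}} = - 207 \frac{i \sqrt{217679858}}{638} = - \frac{207 i \sqrt{217679858}}{638}$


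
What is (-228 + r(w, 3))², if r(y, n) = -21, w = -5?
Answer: 62001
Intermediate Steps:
(-228 + r(w, 3))² = (-228 - 21)² = (-249)² = 62001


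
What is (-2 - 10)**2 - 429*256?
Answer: -109680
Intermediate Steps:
(-2 - 10)**2 - 429*256 = (-12)**2 - 109824 = 144 - 109824 = -109680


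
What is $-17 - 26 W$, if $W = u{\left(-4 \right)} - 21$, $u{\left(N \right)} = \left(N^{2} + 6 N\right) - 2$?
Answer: $789$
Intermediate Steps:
$u{\left(N \right)} = -2 + N^{2} + 6 N$
$W = -31$ ($W = \left(-2 + \left(-4\right)^{2} + 6 \left(-4\right)\right) - 21 = \left(-2 + 16 - 24\right) - 21 = -10 - 21 = -31$)
$-17 - 26 W = -17 - -806 = -17 + 806 = 789$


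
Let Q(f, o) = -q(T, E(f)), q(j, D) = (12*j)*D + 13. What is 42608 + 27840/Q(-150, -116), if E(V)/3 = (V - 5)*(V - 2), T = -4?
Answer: 144553079056/3392627 ≈ 42608.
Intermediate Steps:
E(V) = 3*(-5 + V)*(-2 + V) (E(V) = 3*((V - 5)*(V - 2)) = 3*((-5 + V)*(-2 + V)) = 3*(-5 + V)*(-2 + V))
q(j, D) = 13 + 12*D*j (q(j, D) = 12*D*j + 13 = 13 + 12*D*j)
Q(f, o) = 1427 - 1008*f + 144*f² (Q(f, o) = -(13 + 12*(30 - 21*f + 3*f²)*(-4)) = -(13 + (-1440 - 144*f² + 1008*f)) = -(-1427 - 144*f² + 1008*f) = 1427 - 1008*f + 144*f²)
42608 + 27840/Q(-150, -116) = 42608 + 27840/(1427 - 1008*(-150) + 144*(-150)²) = 42608 + 27840/(1427 + 151200 + 144*22500) = 42608 + 27840/(1427 + 151200 + 3240000) = 42608 + 27840/3392627 = 144553079056/3392627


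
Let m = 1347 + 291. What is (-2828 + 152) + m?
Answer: -1038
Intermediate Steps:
m = 1638
(-2828 + 152) + m = (-2828 + 152) + 1638 = -2676 + 1638 = -1038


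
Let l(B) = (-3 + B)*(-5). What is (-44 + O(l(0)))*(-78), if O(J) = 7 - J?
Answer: 4056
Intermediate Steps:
l(B) = 15 - 5*B
(-44 + O(l(0)))*(-78) = (-44 + (7 - (15 - 5*0)))*(-78) = (-44 + (7 - (15 + 0)))*(-78) = (-44 + (7 - 1*15))*(-78) = (-44 + (7 - 15))*(-78) = (-44 - 8)*(-78) = -52*(-78) = 4056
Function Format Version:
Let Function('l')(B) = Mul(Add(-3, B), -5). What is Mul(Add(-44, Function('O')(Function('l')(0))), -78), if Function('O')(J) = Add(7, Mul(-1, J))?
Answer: 4056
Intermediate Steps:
Function('l')(B) = Add(15, Mul(-5, B))
Mul(Add(-44, Function('O')(Function('l')(0))), -78) = Mul(Add(-44, Add(7, Mul(-1, Add(15, Mul(-5, 0))))), -78) = Mul(Add(-44, Add(7, Mul(-1, Add(15, 0)))), -78) = Mul(Add(-44, Add(7, Mul(-1, 15))), -78) = Mul(Add(-44, Add(7, -15)), -78) = Mul(Add(-44, -8), -78) = Mul(-52, -78) = 4056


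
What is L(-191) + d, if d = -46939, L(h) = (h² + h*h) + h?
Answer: 25832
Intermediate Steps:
L(h) = h + 2*h² (L(h) = (h² + h²) + h = 2*h² + h = h + 2*h²)
L(-191) + d = -191*(1 + 2*(-191)) - 46939 = -191*(1 - 382) - 46939 = -191*(-381) - 46939 = 72771 - 46939 = 25832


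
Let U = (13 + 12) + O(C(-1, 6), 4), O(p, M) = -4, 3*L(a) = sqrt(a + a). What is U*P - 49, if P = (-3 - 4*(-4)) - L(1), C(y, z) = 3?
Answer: 224 - 7*sqrt(2) ≈ 214.10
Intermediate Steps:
L(a) = sqrt(2)*sqrt(a)/3 (L(a) = sqrt(a + a)/3 = sqrt(2*a)/3 = (sqrt(2)*sqrt(a))/3 = sqrt(2)*sqrt(a)/3)
P = 13 - sqrt(2)/3 (P = (-3 - 4*(-4)) - sqrt(2)*sqrt(1)/3 = (-3 + 16) - sqrt(2)/3 = 13 - sqrt(2)/3 ≈ 12.529)
U = 21 (U = (13 + 12) - 4 = 25 - 4 = 21)
U*P - 49 = 21*(13 - sqrt(2)/3) - 49 = (273 - 7*sqrt(2)) - 49 = 224 - 7*sqrt(2)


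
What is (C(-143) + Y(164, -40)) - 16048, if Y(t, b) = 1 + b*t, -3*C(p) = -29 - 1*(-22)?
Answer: -67814/3 ≈ -22605.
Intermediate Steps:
C(p) = 7/3 (C(p) = -(-29 - 1*(-22))/3 = -(-29 + 22)/3 = -⅓*(-7) = 7/3)
(C(-143) + Y(164, -40)) - 16048 = (7/3 + (1 - 40*164)) - 16048 = (7/3 + (1 - 6560)) - 16048 = (7/3 - 6559) - 16048 = -19670/3 - 16048 = -67814/3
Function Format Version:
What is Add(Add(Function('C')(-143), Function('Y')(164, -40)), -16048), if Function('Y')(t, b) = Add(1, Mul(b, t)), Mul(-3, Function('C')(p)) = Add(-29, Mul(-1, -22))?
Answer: Rational(-67814, 3) ≈ -22605.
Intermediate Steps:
Function('C')(p) = Rational(7, 3) (Function('C')(p) = Mul(Rational(-1, 3), Add(-29, Mul(-1, -22))) = Mul(Rational(-1, 3), Add(-29, 22)) = Mul(Rational(-1, 3), -7) = Rational(7, 3))
Add(Add(Function('C')(-143), Function('Y')(164, -40)), -16048) = Add(Add(Rational(7, 3), Add(1, Mul(-40, 164))), -16048) = Add(Add(Rational(7, 3), Add(1, -6560)), -16048) = Add(Add(Rational(7, 3), -6559), -16048) = Add(Rational(-19670, 3), -16048) = Rational(-67814, 3)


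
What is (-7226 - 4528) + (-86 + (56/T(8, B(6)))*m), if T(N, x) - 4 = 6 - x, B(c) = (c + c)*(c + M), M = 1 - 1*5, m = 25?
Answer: -11940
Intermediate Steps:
M = -4 (M = 1 - 5 = -4)
B(c) = 2*c*(-4 + c) (B(c) = (c + c)*(c - 4) = (2*c)*(-4 + c) = 2*c*(-4 + c))
T(N, x) = 10 - x (T(N, x) = 4 + (6 - x) = 10 - x)
(-7226 - 4528) + (-86 + (56/T(8, B(6)))*m) = (-7226 - 4528) + (-86 + (56/(10 - 2*6*(-4 + 6)))*25) = -11754 + (-86 + (56/(10 - 2*6*2))*25) = -11754 + (-86 + (56/(10 - 1*24))*25) = -11754 + (-86 + (56/(10 - 24))*25) = -11754 + (-86 + (56/(-14))*25) = -11754 + (-86 + (56*(-1/14))*25) = -11754 + (-86 - 4*25) = -11754 + (-86 - 100) = -11754 - 186 = -11940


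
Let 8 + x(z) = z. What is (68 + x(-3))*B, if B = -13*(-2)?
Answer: 1482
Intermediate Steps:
B = 26
x(z) = -8 + z
(68 + x(-3))*B = (68 + (-8 - 3))*26 = (68 - 11)*26 = 57*26 = 1482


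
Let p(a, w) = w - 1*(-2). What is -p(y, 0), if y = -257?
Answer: -2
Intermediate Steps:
p(a, w) = 2 + w (p(a, w) = w + 2 = 2 + w)
-p(y, 0) = -(2 + 0) = -1*2 = -2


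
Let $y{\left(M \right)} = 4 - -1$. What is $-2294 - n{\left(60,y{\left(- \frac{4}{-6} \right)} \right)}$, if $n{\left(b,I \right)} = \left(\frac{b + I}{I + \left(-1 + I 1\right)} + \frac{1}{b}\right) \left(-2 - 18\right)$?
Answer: $- \frac{19343}{9} \approx -2149.2$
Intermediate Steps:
$y{\left(M \right)} = 5$ ($y{\left(M \right)} = 4 + 1 = 5$)
$n{\left(b,I \right)} = - \frac{20}{b} - \frac{20 \left(I + b\right)}{-1 + 2 I}$ ($n{\left(b,I \right)} = \left(\frac{I + b}{I + \left(-1 + I\right)} + \frac{1}{b}\right) \left(-20\right) = \left(\frac{I + b}{-1 + 2 I} + \frac{1}{b}\right) \left(-20\right) = \left(\frac{1}{b} + \frac{I + b}{-1 + 2 I}\right) \left(-20\right) = - \frac{20}{b} - \frac{20 \left(I + b\right)}{-1 + 2 I}$)
$-2294 - n{\left(60,y{\left(- \frac{4}{-6} \right)} \right)} = -2294 - \frac{20 \left(1 - 60^{2} - 10 - 5 \cdot 60\right)}{60 \left(-1 + 2 \cdot 5\right)} = -2294 - 20 \cdot \frac{1}{60} \frac{1}{-1 + 10} \left(1 - 3600 - 10 - 300\right) = -2294 - 20 \cdot \frac{1}{60} \cdot \frac{1}{9} \left(1 - 3600 - 10 - 300\right) = -2294 - 20 \cdot \frac{1}{60} \cdot \frac{1}{9} \left(-3909\right) = -2294 - - \frac{1303}{9} = -2294 + \frac{1303}{9} = - \frac{19343}{9}$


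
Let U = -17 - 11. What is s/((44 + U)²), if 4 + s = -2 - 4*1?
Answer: -5/128 ≈ -0.039063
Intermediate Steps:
s = -10 (s = -4 + (-2 - 4*1) = -4 + (-2 - 4) = -4 - 6 = -10)
U = -28
s/((44 + U)²) = -10/(44 - 28)² = -10/(16²) = -10/256 = -10*1/256 = -5/128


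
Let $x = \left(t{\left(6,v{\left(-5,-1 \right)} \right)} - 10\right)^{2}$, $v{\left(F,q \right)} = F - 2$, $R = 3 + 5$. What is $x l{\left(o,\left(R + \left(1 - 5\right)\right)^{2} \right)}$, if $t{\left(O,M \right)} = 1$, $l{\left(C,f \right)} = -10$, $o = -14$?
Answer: $-810$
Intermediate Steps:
$R = 8$
$v{\left(F,q \right)} = -2 + F$ ($v{\left(F,q \right)} = F - 2 = -2 + F$)
$x = 81$ ($x = \left(1 - 10\right)^{2} = \left(-9\right)^{2} = 81$)
$x l{\left(o,\left(R + \left(1 - 5\right)\right)^{2} \right)} = 81 \left(-10\right) = -810$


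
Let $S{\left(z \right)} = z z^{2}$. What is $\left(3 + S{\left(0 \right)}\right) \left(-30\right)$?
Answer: $-90$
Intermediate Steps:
$S{\left(z \right)} = z^{3}$
$\left(3 + S{\left(0 \right)}\right) \left(-30\right) = \left(3 + 0^{3}\right) \left(-30\right) = \left(3 + 0\right) \left(-30\right) = 3 \left(-30\right) = -90$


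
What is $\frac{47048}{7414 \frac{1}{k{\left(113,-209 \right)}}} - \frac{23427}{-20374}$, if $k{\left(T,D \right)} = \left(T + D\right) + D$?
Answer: $- \frac{146092938791}{75526418} \approx -1934.3$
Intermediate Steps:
$k{\left(T,D \right)} = T + 2 D$ ($k{\left(T,D \right)} = \left(D + T\right) + D = T + 2 D$)
$\frac{47048}{7414 \frac{1}{k{\left(113,-209 \right)}}} - \frac{23427}{-20374} = \frac{47048}{7414 \frac{1}{113 + 2 \left(-209\right)}} - \frac{23427}{-20374} = \frac{47048}{7414 \frac{1}{113 - 418}} - - \frac{23427}{20374} = \frac{47048}{7414 \frac{1}{-305}} + \frac{23427}{20374} = \frac{47048}{7414 \left(- \frac{1}{305}\right)} + \frac{23427}{20374} = \frac{47048}{- \frac{7414}{305}} + \frac{23427}{20374} = 47048 \left(- \frac{305}{7414}\right) + \frac{23427}{20374} = - \frac{7174820}{3707} + \frac{23427}{20374} = - \frac{146092938791}{75526418}$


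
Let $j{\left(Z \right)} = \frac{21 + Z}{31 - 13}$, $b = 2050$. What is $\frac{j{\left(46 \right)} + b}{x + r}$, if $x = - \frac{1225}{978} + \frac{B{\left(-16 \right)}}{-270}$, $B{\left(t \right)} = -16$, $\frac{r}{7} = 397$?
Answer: $\frac{90384315}{122251273} \approx 0.73933$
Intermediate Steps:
$r = 2779$ ($r = 7 \cdot 397 = 2779$)
$j{\left(Z \right)} = \frac{7}{6} + \frac{Z}{18}$ ($j{\left(Z \right)} = \frac{21 + Z}{18} = \left(21 + Z\right) \frac{1}{18} = \frac{7}{6} + \frac{Z}{18}$)
$x = - \frac{52517}{44010}$ ($x = - \frac{1225}{978} - \frac{16}{-270} = \left(-1225\right) \frac{1}{978} - - \frac{8}{135} = - \frac{1225}{978} + \frac{8}{135} = - \frac{52517}{44010} \approx -1.1933$)
$\frac{j{\left(46 \right)} + b}{x + r} = \frac{\left(\frac{7}{6} + \frac{1}{18} \cdot 46\right) + 2050}{- \frac{52517}{44010} + 2779} = \frac{\left(\frac{7}{6} + \frac{23}{9}\right) + 2050}{\frac{122251273}{44010}} = \left(\frac{67}{18} + 2050\right) \frac{44010}{122251273} = \frac{36967}{18} \cdot \frac{44010}{122251273} = \frac{90384315}{122251273}$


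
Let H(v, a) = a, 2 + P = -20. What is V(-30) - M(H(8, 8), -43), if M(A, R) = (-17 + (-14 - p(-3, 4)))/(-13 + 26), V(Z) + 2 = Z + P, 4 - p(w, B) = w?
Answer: -664/13 ≈ -51.077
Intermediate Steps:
P = -22 (P = -2 - 20 = -22)
p(w, B) = 4 - w
V(Z) = -24 + Z (V(Z) = -2 + (Z - 22) = -2 + (-22 + Z) = -24 + Z)
M(A, R) = -38/13 (M(A, R) = (-17 + (-14 - (4 - 1*(-3))))/(-13 + 26) = (-17 + (-14 - (4 + 3)))/13 = (-17 + (-14 - 1*7))*(1/13) = (-17 + (-14 - 7))*(1/13) = (-17 - 21)*(1/13) = -38*1/13 = -38/13)
V(-30) - M(H(8, 8), -43) = (-24 - 30) - 1*(-38/13) = -54 + 38/13 = -664/13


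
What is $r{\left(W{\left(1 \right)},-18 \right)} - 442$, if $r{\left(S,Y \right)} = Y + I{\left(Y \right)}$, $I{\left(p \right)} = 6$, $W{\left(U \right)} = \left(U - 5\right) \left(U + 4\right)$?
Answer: $-454$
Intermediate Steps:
$W{\left(U \right)} = \left(-5 + U\right) \left(4 + U\right)$
$r{\left(S,Y \right)} = 6 + Y$ ($r{\left(S,Y \right)} = Y + 6 = 6 + Y$)
$r{\left(W{\left(1 \right)},-18 \right)} - 442 = \left(6 - 18\right) - 442 = -12 - 442 = -454$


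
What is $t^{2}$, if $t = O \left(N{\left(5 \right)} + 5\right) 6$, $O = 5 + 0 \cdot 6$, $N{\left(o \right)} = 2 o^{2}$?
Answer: $2722500$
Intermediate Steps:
$O = 5$ ($O = 5 + 0 = 5$)
$t = 1650$ ($t = 5 \left(2 \cdot 5^{2} + 5\right) 6 = 5 \left(2 \cdot 25 + 5\right) 6 = 5 \left(50 + 5\right) 6 = 5 \cdot 55 \cdot 6 = 5 \cdot 330 = 1650$)
$t^{2} = 1650^{2} = 2722500$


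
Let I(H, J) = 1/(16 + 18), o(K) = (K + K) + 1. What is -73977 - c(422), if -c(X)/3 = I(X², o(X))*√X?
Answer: -73977 + 3*√422/34 ≈ -73975.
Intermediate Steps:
o(K) = 1 + 2*K (o(K) = 2*K + 1 = 1 + 2*K)
I(H, J) = 1/34
c(X) = -3*√X/34
-73977 - c(422) = -73977 - (-3)*√422/34 = -73977 + 3*√422/34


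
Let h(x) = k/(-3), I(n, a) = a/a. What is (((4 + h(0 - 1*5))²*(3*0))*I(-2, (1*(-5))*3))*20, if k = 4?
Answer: 0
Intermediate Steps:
I(n, a) = 1
h(x) = -4/3 (h(x) = 4/(-3) = 4*(-⅓) = -4/3)
(((4 + h(0 - 1*5))²*(3*0))*I(-2, (1*(-5))*3))*20 = (((4 - 4/3)²*(3*0))*1)*20 = (((8/3)²*0)*1)*20 = (((64/9)*0)*1)*20 = (0*1)*20 = 0*20 = 0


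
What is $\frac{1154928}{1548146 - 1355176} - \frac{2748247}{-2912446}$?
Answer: $\frac{1946997328739}{281007352310} \approx 6.9286$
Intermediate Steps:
$\frac{1154928}{1548146 - 1355176} - \frac{2748247}{-2912446} = \frac{1154928}{1548146 - 1355176} - - \frac{2748247}{2912446} = \frac{1154928}{192970} + \frac{2748247}{2912446} = 1154928 \cdot \frac{1}{192970} + \frac{2748247}{2912446} = \frac{577464}{96485} + \frac{2748247}{2912446} = \frac{1946997328739}{281007352310}$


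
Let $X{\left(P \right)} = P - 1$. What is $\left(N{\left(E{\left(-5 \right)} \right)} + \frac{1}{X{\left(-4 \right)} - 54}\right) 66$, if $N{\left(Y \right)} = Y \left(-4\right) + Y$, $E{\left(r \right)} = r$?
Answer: $\frac{58344}{59} \approx 988.88$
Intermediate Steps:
$X{\left(P \right)} = -1 + P$
$N{\left(Y \right)} = - 3 Y$ ($N{\left(Y \right)} = - 4 Y + Y = - 3 Y$)
$\left(N{\left(E{\left(-5 \right)} \right)} + \frac{1}{X{\left(-4 \right)} - 54}\right) 66 = \left(\left(-3\right) \left(-5\right) + \frac{1}{\left(-1 - 4\right) - 54}\right) 66 = \left(15 + \frac{1}{-5 - 54}\right) 66 = \left(15 + \frac{1}{-59}\right) 66 = \left(15 - \frac{1}{59}\right) 66 = \frac{884}{59} \cdot 66 = \frac{58344}{59}$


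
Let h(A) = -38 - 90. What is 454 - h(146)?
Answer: 582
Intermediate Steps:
h(A) = -128
454 - h(146) = 454 - 1*(-128) = 454 + 128 = 582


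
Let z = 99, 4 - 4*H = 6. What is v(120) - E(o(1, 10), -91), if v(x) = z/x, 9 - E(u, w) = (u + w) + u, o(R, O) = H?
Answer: -4007/40 ≈ -100.18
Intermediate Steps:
H = -1/2 (H = 1 - 1/4*6 = 1 - 3/2 = -1/2 ≈ -0.50000)
o(R, O) = -1/2
E(u, w) = 9 - w - 2*u (E(u, w) = 9 - ((u + w) + u) = 9 - (w + 2*u) = 9 + (-w - 2*u) = 9 - w - 2*u)
v(x) = 99/x
v(120) - E(o(1, 10), -91) = 99/120 - (9 - 1*(-91) - 2*(-1/2)) = 99*(1/120) - (9 + 91 + 1) = 33/40 - 1*101 = 33/40 - 101 = -4007/40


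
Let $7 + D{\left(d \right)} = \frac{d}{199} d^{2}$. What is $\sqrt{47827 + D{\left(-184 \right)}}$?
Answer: $\frac{2 \sqrt{163512131}}{199} \approx 128.51$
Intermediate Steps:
$D{\left(d \right)} = -7 + \frac{d^{3}}{199}$ ($D{\left(d \right)} = -7 + \frac{d}{199} d^{2} = -7 + \frac{d^{3}}{199}$)
$\sqrt{47827 + D{\left(-184 \right)}} = \sqrt{47827 + \left(-7 + \frac{\left(-184\right)^{3}}{199}\right)} = \sqrt{47827 + \left(-7 + \frac{1}{199} \left(-6229504\right)\right)} = \sqrt{47827 - \frac{6230897}{199}} = \sqrt{\frac{3286676}{199}} = \frac{2 \sqrt{163512131}}{199}$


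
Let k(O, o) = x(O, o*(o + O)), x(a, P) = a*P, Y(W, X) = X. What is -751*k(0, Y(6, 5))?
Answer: 0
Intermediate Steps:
x(a, P) = P*a
k(O, o) = O*o*(O + o) (k(O, o) = (o*(o + O))*O = (o*(O + o))*O = O*o*(O + o))
-751*k(0, Y(6, 5)) = -0*5*(0 + 5) = -0*5*5 = -751*0 = 0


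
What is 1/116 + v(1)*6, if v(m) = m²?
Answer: 697/116 ≈ 6.0086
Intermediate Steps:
1/116 + v(1)*6 = 1/116 + 1²*6 = 1/116 + 1*6 = 1/116 + 6 = 697/116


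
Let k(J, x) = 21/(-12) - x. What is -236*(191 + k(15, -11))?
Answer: -47259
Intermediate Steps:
k(J, x) = -7/4 - x (k(J, x) = 21*(-1/12) - x = -7/4 - x)
-236*(191 + k(15, -11)) = -236*(191 + (-7/4 - 1*(-11))) = -236*(191 + (-7/4 + 11)) = -236*(191 + 37/4) = -236*801/4 = -47259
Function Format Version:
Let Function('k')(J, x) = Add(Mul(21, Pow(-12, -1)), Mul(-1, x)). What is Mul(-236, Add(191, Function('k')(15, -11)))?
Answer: -47259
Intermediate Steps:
Function('k')(J, x) = Add(Rational(-7, 4), Mul(-1, x)) (Function('k')(J, x) = Add(Mul(21, Rational(-1, 12)), Mul(-1, x)) = Add(Rational(-7, 4), Mul(-1, x)))
Mul(-236, Add(191, Function('k')(15, -11))) = Mul(-236, Add(191, Add(Rational(-7, 4), Mul(-1, -11)))) = Mul(-236, Add(191, Add(Rational(-7, 4), 11))) = Mul(-236, Add(191, Rational(37, 4))) = Mul(-236, Rational(801, 4)) = -47259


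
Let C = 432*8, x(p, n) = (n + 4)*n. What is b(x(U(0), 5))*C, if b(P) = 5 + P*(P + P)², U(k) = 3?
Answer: 1259729280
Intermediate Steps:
x(p, n) = n*(4 + n) (x(p, n) = (4 + n)*n = n*(4 + n))
C = 3456
b(P) = 5 + 4*P³ (b(P) = 5 + P*(2*P)² = 5 + P*(4*P²) = 5 + 4*P³)
b(x(U(0), 5))*C = (5 + 4*(5*(4 + 5))³)*3456 = (5 + 4*(5*9)³)*3456 = (5 + 4*45³)*3456 = (5 + 4*91125)*3456 = (5 + 364500)*3456 = 364505*3456 = 1259729280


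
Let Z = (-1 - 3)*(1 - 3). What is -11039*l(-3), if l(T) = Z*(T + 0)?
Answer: 264936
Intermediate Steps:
Z = 8 (Z = -4*(-2) = 8)
l(T) = 8*T (l(T) = 8*(T + 0) = 8*T)
-11039*l(-3) = -88312*(-3) = -11039*(-24) = 264936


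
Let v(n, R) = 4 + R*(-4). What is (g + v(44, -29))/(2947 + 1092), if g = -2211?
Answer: -2091/4039 ≈ -0.51770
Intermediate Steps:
v(n, R) = 4 - 4*R
(g + v(44, -29))/(2947 + 1092) = (-2211 + (4 - 4*(-29)))/(2947 + 1092) = (-2211 + (4 + 116))/4039 = (-2211 + 120)*(1/4039) = -2091*1/4039 = -2091/4039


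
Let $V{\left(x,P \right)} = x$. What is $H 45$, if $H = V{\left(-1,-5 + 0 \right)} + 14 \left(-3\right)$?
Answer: $-1935$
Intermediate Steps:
$H = -43$ ($H = -1 + 14 \left(-3\right) = -1 - 42 = -43$)
$H 45 = \left(-43\right) 45 = -1935$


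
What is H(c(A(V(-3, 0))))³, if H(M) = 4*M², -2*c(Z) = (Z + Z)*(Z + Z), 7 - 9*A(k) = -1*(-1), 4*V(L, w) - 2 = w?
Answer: 16777216/531441 ≈ 31.569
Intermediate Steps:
V(L, w) = ½ + w/4
A(k) = ⅔ (A(k) = 7/9 - (-1)*(-1)/9 = 7/9 - ⅑*1 = 7/9 - ⅑ = ⅔)
c(Z) = -2*Z² (c(Z) = -(Z + Z)*(Z + Z)/2 = -2*Z*2*Z/2 = -2*Z²)
H(c(A(V(-3, 0))))³ = (4*(-2*(⅔)²)²)³ = (4*(-2*4/9)²)³ = (4*(-8/9)²)³ = (4*(64/81))³ = (256/81)³ = 16777216/531441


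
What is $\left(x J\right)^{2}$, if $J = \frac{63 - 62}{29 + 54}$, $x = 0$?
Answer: $0$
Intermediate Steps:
$J = \frac{1}{83}$ ($J = 1 \cdot \frac{1}{83} = \frac{1}{83} \approx 0.012048$)
$\left(x J\right)^{2} = \left(0 \cdot \frac{1}{83}\right)^{2} = 0^{2} = 0$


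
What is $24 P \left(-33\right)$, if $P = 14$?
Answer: $-11088$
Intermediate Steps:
$24 P \left(-33\right) = 24 \cdot 14 \left(-33\right) = 336 \left(-33\right) = -11088$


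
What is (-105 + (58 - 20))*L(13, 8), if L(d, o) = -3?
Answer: 201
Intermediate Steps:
(-105 + (58 - 20))*L(13, 8) = (-105 + (58 - 20))*(-3) = (-105 + 38)*(-3) = -67*(-3) = 201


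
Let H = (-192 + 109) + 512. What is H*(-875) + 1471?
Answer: -373904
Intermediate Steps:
H = 429 (H = -83 + 512 = 429)
H*(-875) + 1471 = 429*(-875) + 1471 = -375375 + 1471 = -373904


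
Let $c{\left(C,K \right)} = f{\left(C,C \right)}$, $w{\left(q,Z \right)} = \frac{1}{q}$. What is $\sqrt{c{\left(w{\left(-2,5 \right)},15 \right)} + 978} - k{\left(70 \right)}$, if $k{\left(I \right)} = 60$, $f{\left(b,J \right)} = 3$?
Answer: $-60 + 3 \sqrt{109} \approx -28.679$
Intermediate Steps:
$c{\left(C,K \right)} = 3$
$\sqrt{c{\left(w{\left(-2,5 \right)},15 \right)} + 978} - k{\left(70 \right)} = \sqrt{3 + 978} - 60 = \sqrt{981} - 60 = 3 \sqrt{109} - 60 = -60 + 3 \sqrt{109}$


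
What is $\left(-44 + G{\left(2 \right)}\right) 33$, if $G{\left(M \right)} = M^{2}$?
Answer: $-1320$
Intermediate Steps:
$\left(-44 + G{\left(2 \right)}\right) 33 = \left(-44 + 2^{2}\right) 33 = \left(-44 + 4\right) 33 = \left(-40\right) 33 = -1320$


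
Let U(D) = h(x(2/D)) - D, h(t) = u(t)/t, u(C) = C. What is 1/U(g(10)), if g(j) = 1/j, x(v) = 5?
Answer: 10/9 ≈ 1.1111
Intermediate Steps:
h(t) = 1 (h(t) = t/t = 1)
U(D) = 1 - D
1/U(g(10)) = 1/(1 - 1/10) = 1/(1 - 1*⅒) = 1/(1 - ⅒) = 1/(9/10) = 10/9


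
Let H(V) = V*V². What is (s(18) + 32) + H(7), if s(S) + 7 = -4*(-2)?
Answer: 376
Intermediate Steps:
H(V) = V³
s(S) = 1 (s(S) = -7 - 4*(-2) = -7 + 8 = 1)
(s(18) + 32) + H(7) = (1 + 32) + 7³ = 33 + 343 = 376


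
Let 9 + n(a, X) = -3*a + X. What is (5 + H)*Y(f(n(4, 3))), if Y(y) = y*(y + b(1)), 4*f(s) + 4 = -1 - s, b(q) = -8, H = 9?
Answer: -1729/8 ≈ -216.13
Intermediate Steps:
n(a, X) = -9 + X - 3*a (n(a, X) = -9 + (-3*a + X) = -9 + (X - 3*a) = -9 + X - 3*a)
f(s) = -5/4 - s/4 (f(s) = -1 + (-1 - s)/4 = -1 + (-¼ - s/4) = -5/4 - s/4)
Y(y) = y*(-8 + y) (Y(y) = y*(y - 8) = y*(-8 + y))
(5 + H)*Y(f(n(4, 3))) = (5 + 9)*((-5/4 - (-9 + 3 - 3*4)/4)*(-8 + (-5/4 - (-9 + 3 - 3*4)/4))) = 14*((-5/4 - (-9 + 3 - 12)/4)*(-8 + (-5/4 - (-9 + 3 - 12)/4))) = 14*((-5/4 - ¼*(-18))*(-8 + (-5/4 - ¼*(-18)))) = 14*((-5/4 + 9/2)*(-8 + (-5/4 + 9/2))) = 14*(13*(-8 + 13/4)/4) = 14*((13/4)*(-19/4)) = 14*(-247/16) = -1729/8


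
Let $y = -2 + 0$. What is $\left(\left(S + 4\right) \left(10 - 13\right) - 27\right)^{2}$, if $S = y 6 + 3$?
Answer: $144$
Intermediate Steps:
$y = -2$
$S = -9$ ($S = \left(-2\right) 6 + 3 = -12 + 3 = -9$)
$\left(\left(S + 4\right) \left(10 - 13\right) - 27\right)^{2} = \left(\left(-9 + 4\right) \left(10 - 13\right) - 27\right)^{2} = \left(\left(-5\right) \left(-3\right) - 27\right)^{2} = \left(15 - 27\right)^{2} = \left(-12\right)^{2} = 144$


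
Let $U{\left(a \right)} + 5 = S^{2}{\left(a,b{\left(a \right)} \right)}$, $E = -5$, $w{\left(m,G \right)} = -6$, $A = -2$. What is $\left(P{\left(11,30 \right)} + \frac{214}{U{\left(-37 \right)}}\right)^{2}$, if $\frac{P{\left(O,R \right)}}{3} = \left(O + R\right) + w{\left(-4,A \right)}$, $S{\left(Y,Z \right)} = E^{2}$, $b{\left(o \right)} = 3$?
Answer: $\frac{1066479649}{96100} \approx 11098.0$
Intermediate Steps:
$S{\left(Y,Z \right)} = 25$ ($S{\left(Y,Z \right)} = \left(-5\right)^{2} = 25$)
$P{\left(O,R \right)} = -18 + 3 O + 3 R$ ($P{\left(O,R \right)} = 3 \left(\left(O + R\right) - 6\right) = 3 \left(-6 + O + R\right) = -18 + 3 O + 3 R$)
$U{\left(a \right)} = 620$ ($U{\left(a \right)} = -5 + 25^{2} = -5 + 625 = 620$)
$\left(P{\left(11,30 \right)} + \frac{214}{U{\left(-37 \right)}}\right)^{2} = \left(\left(-18 + 3 \cdot 11 + 3 \cdot 30\right) + \frac{214}{620}\right)^{2} = \left(\left(-18 + 33 + 90\right) + 214 \cdot \frac{1}{620}\right)^{2} = \left(105 + \frac{107}{310}\right)^{2} = \left(\frac{32657}{310}\right)^{2} = \frac{1066479649}{96100}$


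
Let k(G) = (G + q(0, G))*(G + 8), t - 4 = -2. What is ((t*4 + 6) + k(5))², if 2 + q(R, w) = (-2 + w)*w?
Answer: 61504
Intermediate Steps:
t = 2 (t = 4 - 2 = 2)
q(R, w) = -2 + w*(-2 + w) (q(R, w) = -2 + (-2 + w)*w = -2 + w*(-2 + w))
k(G) = (8 + G)*(-2 + G² - G) (k(G) = (G + (-2 + G² - 2*G))*(G + 8) = (-2 + G² - G)*(8 + G) = (8 + G)*(-2 + G² - G))
((t*4 + 6) + k(5))² = ((2*4 + 6) + (-16 + 5³ - 10*5 + 7*5²))² = ((8 + 6) + (-16 + 125 - 50 + 7*25))² = (14 + (-16 + 125 - 50 + 175))² = (14 + 234)² = 248² = 61504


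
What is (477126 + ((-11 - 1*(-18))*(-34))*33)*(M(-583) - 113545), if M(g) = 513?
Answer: -53042752704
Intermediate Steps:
(477126 + ((-11 - 1*(-18))*(-34))*33)*(M(-583) - 113545) = (477126 + ((-11 - 1*(-18))*(-34))*33)*(513 - 113545) = (477126 + ((-11 + 18)*(-34))*33)*(-113032) = (477126 + (7*(-34))*33)*(-113032) = (477126 - 238*33)*(-113032) = (477126 - 7854)*(-113032) = 469272*(-113032) = -53042752704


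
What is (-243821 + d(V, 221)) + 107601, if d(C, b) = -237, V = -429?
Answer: -136457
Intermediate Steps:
(-243821 + d(V, 221)) + 107601 = (-243821 - 237) + 107601 = -244058 + 107601 = -136457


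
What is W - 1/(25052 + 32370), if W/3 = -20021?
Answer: -3448937587/57422 ≈ -60063.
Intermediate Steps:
W = -60063 (W = 3*(-20021) = -60063)
W - 1/(25052 + 32370) = -60063 - 1/(25052 + 32370) = -60063 - 1/57422 = -3448937587/57422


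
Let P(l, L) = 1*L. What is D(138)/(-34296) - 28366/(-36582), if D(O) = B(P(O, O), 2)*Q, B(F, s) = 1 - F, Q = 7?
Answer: 4307361/5361608 ≈ 0.80337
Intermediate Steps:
P(l, L) = L
D(O) = 7 - 7*O (D(O) = (1 - O)*7 = 7 - 7*O)
D(138)/(-34296) - 28366/(-36582) = (7 - 7*138)/(-34296) - 28366/(-36582) = (7 - 966)*(-1/34296) - 28366*(-1/36582) = -959*(-1/34296) + 1091/1407 = 959/34296 + 1091/1407 = 4307361/5361608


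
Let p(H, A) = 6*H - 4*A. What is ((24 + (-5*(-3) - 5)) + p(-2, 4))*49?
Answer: 294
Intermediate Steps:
p(H, A) = -4*A + 6*H
((24 + (-5*(-3) - 5)) + p(-2, 4))*49 = ((24 + (-5*(-3) - 5)) + (-4*4 + 6*(-2)))*49 = ((24 + (15 - 5)) + (-16 - 12))*49 = ((24 + 10) - 28)*49 = (34 - 28)*49 = 6*49 = 294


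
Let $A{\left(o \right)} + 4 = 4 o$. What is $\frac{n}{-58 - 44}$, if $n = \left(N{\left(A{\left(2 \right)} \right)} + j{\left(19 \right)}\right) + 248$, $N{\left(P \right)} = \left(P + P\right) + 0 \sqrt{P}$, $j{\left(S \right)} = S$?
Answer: $- \frac{275}{102} \approx -2.6961$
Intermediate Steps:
$A{\left(o \right)} = -4 + 4 o$
$N{\left(P \right)} = 2 P$ ($N{\left(P \right)} = 2 P + 0 = 2 P$)
$n = 275$ ($n = \left(2 \left(-4 + 4 \cdot 2\right) + 19\right) + 248 = \left(2 \left(-4 + 8\right) + 19\right) + 248 = \left(2 \cdot 4 + 19\right) + 248 = \left(8 + 19\right) + 248 = 27 + 248 = 275$)
$\frac{n}{-58 - 44} = \frac{1}{-58 - 44} \cdot 275 = \frac{1}{-102} \cdot 275 = \left(- \frac{1}{102}\right) 275 = - \frac{275}{102}$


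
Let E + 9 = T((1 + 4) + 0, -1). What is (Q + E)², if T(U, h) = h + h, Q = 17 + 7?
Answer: 169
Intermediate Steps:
Q = 24
T(U, h) = 2*h
E = -11 (E = -9 + 2*(-1) = -9 - 2 = -11)
(Q + E)² = (24 - 11)² = 13² = 169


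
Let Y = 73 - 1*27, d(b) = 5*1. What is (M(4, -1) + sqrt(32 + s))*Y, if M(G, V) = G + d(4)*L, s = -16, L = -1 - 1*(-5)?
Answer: 1288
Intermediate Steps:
L = 4 (L = -1 + 5 = 4)
d(b) = 5
M(G, V) = 20 + G (M(G, V) = G + 5*4 = G + 20 = 20 + G)
Y = 46 (Y = 73 - 27 = 46)
(M(4, -1) + sqrt(32 + s))*Y = ((20 + 4) + sqrt(32 - 16))*46 = (24 + sqrt(16))*46 = (24 + 4)*46 = 28*46 = 1288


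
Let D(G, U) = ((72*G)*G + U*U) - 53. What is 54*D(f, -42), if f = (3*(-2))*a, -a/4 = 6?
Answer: 80713962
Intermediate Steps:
a = -24 (a = -4*6 = -24)
f = 144 (f = (3*(-2))*(-24) = -6*(-24) = 144)
D(G, U) = -53 + U² + 72*G² (D(G, U) = (72*G² + U²) - 53 = (U² + 72*G²) - 53 = -53 + U² + 72*G²)
54*D(f, -42) = 54*(-53 + (-42)² + 72*144²) = 54*(-53 + 1764 + 72*20736) = 54*(-53 + 1764 + 1492992) = 54*1494703 = 80713962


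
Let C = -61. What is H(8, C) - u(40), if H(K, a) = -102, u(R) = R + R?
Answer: -182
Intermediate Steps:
u(R) = 2*R
H(8, C) - u(40) = -102 - 2*40 = -102 - 1*80 = -102 - 80 = -182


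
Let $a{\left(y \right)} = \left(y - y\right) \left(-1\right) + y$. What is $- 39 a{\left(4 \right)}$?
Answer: $-156$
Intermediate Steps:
$a{\left(y \right)} = y$ ($a{\left(y \right)} = 0 \left(-1\right) + y = 0 + y = y$)
$- 39 a{\left(4 \right)} = \left(-39\right) 4 = -156$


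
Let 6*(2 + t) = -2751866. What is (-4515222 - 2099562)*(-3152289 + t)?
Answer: 23885557267968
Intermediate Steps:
t = -1375939/3 (t = -2 + (⅙)*(-2751866) = -2 - 1375933/3 = -1375939/3 ≈ -4.5865e+5)
(-4515222 - 2099562)*(-3152289 + t) = (-4515222 - 2099562)*(-3152289 - 1375939/3) = -6614784*(-10832806/3) = 23885557267968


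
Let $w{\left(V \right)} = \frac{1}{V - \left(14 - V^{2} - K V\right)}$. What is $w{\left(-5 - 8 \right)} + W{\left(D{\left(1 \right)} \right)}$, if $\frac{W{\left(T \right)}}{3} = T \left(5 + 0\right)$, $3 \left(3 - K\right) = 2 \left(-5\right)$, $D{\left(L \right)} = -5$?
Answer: $- \frac{13422}{179} \approx -74.983$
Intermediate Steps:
$K = \frac{19}{3}$ ($K = 3 - \frac{2 \left(-5\right)}{3} = 3 - - \frac{10}{3} = 3 + \frac{10}{3} = \frac{19}{3} \approx 6.3333$)
$W{\left(T \right)} = 15 T$ ($W{\left(T \right)} = 3 T \left(5 + 0\right) = 3 T 5 = 3 \cdot 5 T = 15 T$)
$w{\left(V \right)} = \frac{1}{-14 + V^{2} + \frac{22 V}{3}}$ ($w{\left(V \right)} = \frac{1}{V - \left(14 - V^{2} - \frac{19 V}{3}\right)} = \frac{1}{V + \left(-14 + V^{2} + \frac{19 V}{3}\right)} = \frac{1}{-14 + V^{2} + \frac{22 V}{3}}$)
$w{\left(-5 - 8 \right)} + W{\left(D{\left(1 \right)} \right)} = \frac{3}{-42 + 3 \left(-5 - 8\right)^{2} + 22 \left(-5 - 8\right)} + 15 \left(-5\right) = \frac{3}{-42 + 3 \left(-13\right)^{2} + 22 \left(-13\right)} - 75 = \frac{3}{-42 + 3 \cdot 169 - 286} - 75 = \frac{3}{-42 + 507 - 286} - 75 = \frac{3}{179} - 75 = - \frac{13422}{179}$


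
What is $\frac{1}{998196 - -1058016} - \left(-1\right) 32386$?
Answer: $\frac{66592481833}{2056212} \approx 32386.0$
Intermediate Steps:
$\frac{1}{998196 - -1058016} - \left(-1\right) 32386 = \frac{1}{998196 + 1058016} - -32386 = \frac{1}{2056212} + 32386 = \frac{66592481833}{2056212}$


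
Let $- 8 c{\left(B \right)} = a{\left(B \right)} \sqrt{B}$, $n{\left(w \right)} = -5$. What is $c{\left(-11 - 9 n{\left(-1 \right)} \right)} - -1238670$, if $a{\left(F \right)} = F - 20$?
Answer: $1238670 - \frac{7 \sqrt{34}}{4} \approx 1.2387 \cdot 10^{6}$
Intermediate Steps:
$a{\left(F \right)} = -20 + F$
$c{\left(B \right)} = - \frac{\sqrt{B} \left(-20 + B\right)}{8}$ ($c{\left(B \right)} = - \frac{\left(-20 + B\right) \sqrt{B}}{8} = - \frac{\sqrt{B} \left(-20 + B\right)}{8}$)
$c{\left(-11 - 9 n{\left(-1 \right)} \right)} - -1238670 = \frac{\sqrt{-11 - -45} \left(20 - \left(-11 - -45\right)\right)}{8} - -1238670 = \frac{\sqrt{-11 + 45} \left(20 - \left(-11 + 45\right)\right)}{8} + 1238670 = \frac{\sqrt{34} \left(20 - 34\right)}{8} + 1238670 = \frac{1}{8} \sqrt{34} \left(-14\right) + 1238670 = - \frac{7 \sqrt{34}}{4} + 1238670 = 1238670 - \frac{7 \sqrt{34}}{4}$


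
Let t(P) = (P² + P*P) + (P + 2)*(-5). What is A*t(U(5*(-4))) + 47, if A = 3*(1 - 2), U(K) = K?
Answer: -2623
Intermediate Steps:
t(P) = -10 - 5*P + 2*P² (t(P) = (P² + P²) + (2 + P)*(-5) = 2*P² + (-10 - 5*P) = -10 - 5*P + 2*P²)
A = -3 (A = 3*(-1) = -3)
A*t(U(5*(-4))) + 47 = -3*(-10 - 25*(-4) + 2*(5*(-4))²) + 47 = -3*(-10 - 5*(-20) + 2*(-20)²) + 47 = -3*(-10 + 100 + 2*400) + 47 = -3*(-10 + 100 + 800) + 47 = -3*890 + 47 = -2670 + 47 = -2623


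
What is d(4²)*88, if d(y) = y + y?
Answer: 2816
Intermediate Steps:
d(y) = 2*y
d(4²)*88 = (2*4²)*88 = (2*16)*88 = 32*88 = 2816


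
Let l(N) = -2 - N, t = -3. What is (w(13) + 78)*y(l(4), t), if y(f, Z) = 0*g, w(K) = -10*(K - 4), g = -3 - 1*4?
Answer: 0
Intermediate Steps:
g = -7 (g = -3 - 4 = -7)
w(K) = 40 - 10*K (w(K) = -10*(-4 + K) = 40 - 10*K)
y(f, Z) = 0 (y(f, Z) = 0*(-7) = 0)
(w(13) + 78)*y(l(4), t) = ((40 - 10*13) + 78)*0 = ((40 - 130) + 78)*0 = (-90 + 78)*0 = -12*0 = 0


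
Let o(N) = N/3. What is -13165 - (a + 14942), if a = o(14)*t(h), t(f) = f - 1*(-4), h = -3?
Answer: -84335/3 ≈ -28112.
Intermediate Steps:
o(N) = N/3 (o(N) = N*(⅓) = N/3)
t(f) = 4 + f (t(f) = f + 4 = 4 + f)
a = 14/3 (a = ((⅓)*14)*(4 - 3) = (14/3)*1 = 14/3 ≈ 4.6667)
-13165 - (a + 14942) = -13165 - (14/3 + 14942) = -13165 - 1*44840/3 = -13165 - 44840/3 = -84335/3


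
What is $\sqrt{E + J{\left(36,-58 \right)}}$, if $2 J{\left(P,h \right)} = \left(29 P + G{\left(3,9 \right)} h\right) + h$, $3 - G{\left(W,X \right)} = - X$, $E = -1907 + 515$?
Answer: $i \sqrt{1247} \approx 35.313 i$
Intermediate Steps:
$E = -1392$
$G{\left(W,X \right)} = 3 + X$ ($G{\left(W,X \right)} = 3 - - X = 3 + X$)
$J{\left(P,h \right)} = \frac{13 h}{2} + \frac{29 P}{2}$ ($J{\left(P,h \right)} = \frac{\left(29 P + \left(3 + 9\right) h\right) + h}{2} = \frac{\left(29 P + 12 h\right) + h}{2} = \frac{\left(12 h + 29 P\right) + h}{2} = \frac{13 h + 29 P}{2} = \frac{13 h}{2} + \frac{29 P}{2}$)
$\sqrt{E + J{\left(36,-58 \right)}} = \sqrt{-1392 + \left(\frac{13}{2} \left(-58\right) + \frac{29}{2} \cdot 36\right)} = \sqrt{-1392 + \left(-377 + 522\right)} = \sqrt{-1392 + 145} = \sqrt{-1247} = i \sqrt{1247}$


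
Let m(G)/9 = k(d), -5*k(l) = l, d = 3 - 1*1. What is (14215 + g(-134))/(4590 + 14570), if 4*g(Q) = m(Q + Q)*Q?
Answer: 35839/47900 ≈ 0.74820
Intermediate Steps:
d = 2 (d = 3 - 1 = 2)
k(l) = -l/5
m(G) = -18/5 (m(G) = 9*(-1/5*2) = 9*(-2/5) = -18/5)
g(Q) = -9*Q/10 (g(Q) = (-18*Q/5)/4 = -9*Q/10)
(14215 + g(-134))/(4590 + 14570) = (14215 - 9/10*(-134))/(4590 + 14570) = (14215 + 603/5)/19160 = (71678/5)*(1/19160) = 35839/47900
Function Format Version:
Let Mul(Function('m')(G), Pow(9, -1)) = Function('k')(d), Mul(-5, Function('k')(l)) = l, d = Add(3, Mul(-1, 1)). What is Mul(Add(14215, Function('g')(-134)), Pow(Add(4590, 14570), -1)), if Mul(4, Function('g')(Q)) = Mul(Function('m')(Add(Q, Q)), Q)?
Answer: Rational(35839, 47900) ≈ 0.74820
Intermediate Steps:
d = 2 (d = Add(3, -1) = 2)
Function('k')(l) = Mul(Rational(-1, 5), l)
Function('m')(G) = Rational(-18, 5) (Function('m')(G) = Mul(9, Mul(Rational(-1, 5), 2)) = Mul(9, Rational(-2, 5)) = Rational(-18, 5))
Function('g')(Q) = Mul(Rational(-9, 10), Q) (Function('g')(Q) = Mul(Rational(1, 4), Mul(Rational(-18, 5), Q)) = Mul(Rational(-9, 10), Q))
Mul(Add(14215, Function('g')(-134)), Pow(Add(4590, 14570), -1)) = Mul(Add(14215, Mul(Rational(-9, 10), -134)), Pow(Add(4590, 14570), -1)) = Mul(Add(14215, Rational(603, 5)), Pow(19160, -1)) = Mul(Rational(71678, 5), Rational(1, 19160)) = Rational(35839, 47900)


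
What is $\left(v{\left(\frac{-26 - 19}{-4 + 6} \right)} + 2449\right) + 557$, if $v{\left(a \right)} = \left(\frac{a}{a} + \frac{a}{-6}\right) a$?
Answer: $\frac{23193}{8} \approx 2899.1$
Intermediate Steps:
$v{\left(a \right)} = a \left(1 - \frac{a}{6}\right)$ ($v{\left(a \right)} = \left(1 + a \left(- \frac{1}{6}\right)\right) a = \left(1 - \frac{a}{6}\right) a = a \left(1 - \frac{a}{6}\right)$)
$\left(v{\left(\frac{-26 - 19}{-4 + 6} \right)} + 2449\right) + 557 = \left(\frac{\frac{-26 - 19}{-4 + 6} \left(6 - \frac{-26 - 19}{-4 + 6}\right)}{6} + 2449\right) + 557 = \left(\frac{- \frac{45}{2} \left(6 - - \frac{45}{2}\right)}{6} + 2449\right) + 557 = \left(\frac{\left(-45\right) \frac{1}{2} \left(6 - \left(-45\right) \frac{1}{2}\right)}{6} + 2449\right) + 557 = \left(\frac{1}{6} \left(- \frac{45}{2}\right) \left(6 - - \frac{45}{2}\right) + 2449\right) + 557 = \left(\frac{1}{6} \left(- \frac{45}{2}\right) \left(6 + \frac{45}{2}\right) + 2449\right) + 557 = \left(\frac{1}{6} \left(- \frac{45}{2}\right) \frac{57}{2} + 2449\right) + 557 = \left(- \frac{855}{8} + 2449\right) + 557 = \frac{18737}{8} + 557 = \frac{23193}{8}$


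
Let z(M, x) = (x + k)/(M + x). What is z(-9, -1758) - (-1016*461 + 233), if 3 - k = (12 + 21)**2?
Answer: 275737175/589 ≈ 4.6814e+5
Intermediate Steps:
k = -1086 (k = 3 - (12 + 21)**2 = 3 - 1*33**2 = 3 - 1*1089 = 3 - 1089 = -1086)
z(M, x) = (-1086 + x)/(M + x) (z(M, x) = (x - 1086)/(M + x) = (-1086 + x)/(M + x))
z(-9, -1758) - (-1016*461 + 233) = (-1086 - 1758)/(-9 - 1758) - (-1016*461 + 233) = -2844/(-1767) - (-468376 + 233) = -1/1767*(-2844) - 1*(-468143) = 948/589 + 468143 = 275737175/589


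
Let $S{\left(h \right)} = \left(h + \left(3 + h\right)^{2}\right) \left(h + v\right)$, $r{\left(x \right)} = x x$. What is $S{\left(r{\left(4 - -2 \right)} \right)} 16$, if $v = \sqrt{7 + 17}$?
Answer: $896832 + 49824 \sqrt{6} \approx 1.0189 \cdot 10^{6}$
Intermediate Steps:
$v = 2 \sqrt{6}$ ($v = \sqrt{24} = 2 \sqrt{6} \approx 4.899$)
$r{\left(x \right)} = x^{2}$
$S{\left(h \right)} = \left(h + \left(3 + h\right)^{2}\right) \left(h + 2 \sqrt{6}\right)$
$S{\left(r{\left(4 - -2 \right)} \right)} 16 = \left(\left(\left(4 - -2\right)^{2}\right)^{2} + \left(4 - -2\right)^{2} \left(3 + \left(4 - -2\right)^{2}\right)^{2} + 2 \left(4 - -2\right)^{2} \sqrt{6} + 2 \sqrt{6} \left(3 + \left(4 - -2\right)^{2}\right)^{2}\right) 16 = \left(\left(\left(4 + 2\right)^{2}\right)^{2} + \left(4 + 2\right)^{2} \left(3 + \left(4 + 2\right)^{2}\right)^{2} + 2 \left(4 + 2\right)^{2} \sqrt{6} + 2 \sqrt{6} \left(3 + \left(4 + 2\right)^{2}\right)^{2}\right) 16 = \left(\left(6^{2}\right)^{2} + 6^{2} \left(3 + 6^{2}\right)^{2} + 2 \cdot 6^{2} \sqrt{6} + 2 \sqrt{6} \left(3 + 6^{2}\right)^{2}\right) 16 = \left(36^{2} + 36 \left(3 + 36\right)^{2} + 2 \cdot 36 \sqrt{6} + 2 \sqrt{6} \left(3 + 36\right)^{2}\right) 16 = \left(1296 + 36 \cdot 39^{2} + 72 \sqrt{6} + 2 \sqrt{6} \cdot 39^{2}\right) 16 = \left(1296 + 36 \cdot 1521 + 72 \sqrt{6} + 2 \sqrt{6} \cdot 1521\right) 16 = \left(1296 + 54756 + 72 \sqrt{6} + 3042 \sqrt{6}\right) 16 = \left(56052 + 3114 \sqrt{6}\right) 16 = 896832 + 49824 \sqrt{6}$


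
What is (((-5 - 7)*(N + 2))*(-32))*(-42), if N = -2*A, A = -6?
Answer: -225792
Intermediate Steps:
N = 12 (N = -2*(-6) = 12)
(((-5 - 7)*(N + 2))*(-32))*(-42) = (((-5 - 7)*(12 + 2))*(-32))*(-42) = (-12*14*(-32))*(-42) = -168*(-32)*(-42) = 5376*(-42) = -225792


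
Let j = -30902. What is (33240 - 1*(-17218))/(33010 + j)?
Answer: 25229/1054 ≈ 23.936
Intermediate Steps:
(33240 - 1*(-17218))/(33010 + j) = (33240 - 1*(-17218))/(33010 - 30902) = (33240 + 17218)/2108 = 50458*(1/2108) = 25229/1054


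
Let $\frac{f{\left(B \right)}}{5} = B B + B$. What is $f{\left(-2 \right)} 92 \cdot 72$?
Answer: $66240$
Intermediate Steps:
$f{\left(B \right)} = 5 B + 5 B^{2}$ ($f{\left(B \right)} = 5 \left(B B + B\right) = 5 \left(B^{2} + B\right) = 5 \left(B + B^{2}\right) = 5 B + 5 B^{2}$)
$f{\left(-2 \right)} 92 \cdot 72 = 5 \left(-2\right) \left(1 - 2\right) 92 \cdot 72 = 5 \left(-2\right) \left(-1\right) 92 \cdot 72 = 10 \cdot 92 \cdot 72 = 920 \cdot 72 = 66240$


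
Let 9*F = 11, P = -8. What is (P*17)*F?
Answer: -1496/9 ≈ -166.22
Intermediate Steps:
F = 11/9 (F = (⅑)*11 = 11/9 ≈ 1.2222)
(P*17)*F = -8*17*(11/9) = -136*11/9 = -1496/9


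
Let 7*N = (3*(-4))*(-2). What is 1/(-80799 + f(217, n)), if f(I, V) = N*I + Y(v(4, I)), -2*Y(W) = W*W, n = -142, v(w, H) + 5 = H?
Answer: -1/102527 ≈ -9.7535e-6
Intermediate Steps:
v(w, H) = -5 + H
N = 24/7 (N = ((3*(-4))*(-2))/7 = (-12*(-2))/7 = (1/7)*24 = 24/7 ≈ 3.4286)
Y(W) = -W**2/2 (Y(W) = -W*W/2 = -W**2/2)
f(I, V) = -(-5 + I)**2/2 + 24*I/7 (f(I, V) = 24*I/7 - (-5 + I)**2/2 = -(-5 + I)**2/2 + 24*I/7)
1/(-80799 + f(217, n)) = 1/(-80799 + (-(-5 + 217)**2/2 + (24/7)*217)) = 1/(-80799 + (-1/2*212**2 + 744)) = 1/(-80799 + (-1/2*44944 + 744)) = 1/(-80799 + (-22472 + 744)) = 1/(-80799 - 21728) = 1/(-102527) = -1/102527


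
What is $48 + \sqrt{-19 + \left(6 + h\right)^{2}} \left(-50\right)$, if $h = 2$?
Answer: $48 - 150 \sqrt{5} \approx -287.41$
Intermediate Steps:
$48 + \sqrt{-19 + \left(6 + h\right)^{2}} \left(-50\right) = 48 + \sqrt{-19 + \left(6 + 2\right)^{2}} \left(-50\right) = 48 + \sqrt{-19 + 8^{2}} \left(-50\right) = 48 + \sqrt{-19 + 64} \left(-50\right) = 48 + \sqrt{45} \left(-50\right) = 48 + 3 \sqrt{5} \left(-50\right) = 48 - 150 \sqrt{5}$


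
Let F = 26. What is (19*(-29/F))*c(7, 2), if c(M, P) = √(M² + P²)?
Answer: -551*√53/26 ≈ -154.28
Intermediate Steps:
(19*(-29/F))*c(7, 2) = (19*(-29/26))*√(7² + 2²) = (19*(-29*1/26))*√(49 + 4) = (19*(-29/26))*√53 = -551*√53/26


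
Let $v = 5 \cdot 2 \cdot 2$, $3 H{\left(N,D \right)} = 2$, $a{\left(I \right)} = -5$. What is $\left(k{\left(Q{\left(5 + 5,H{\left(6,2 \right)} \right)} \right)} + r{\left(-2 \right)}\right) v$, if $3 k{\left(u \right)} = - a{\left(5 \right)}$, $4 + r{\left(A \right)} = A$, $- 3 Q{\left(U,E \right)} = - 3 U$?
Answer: $- \frac{260}{3} \approx -86.667$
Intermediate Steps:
$H{\left(N,D \right)} = \frac{2}{3}$ ($H{\left(N,D \right)} = \frac{1}{3} \cdot 2 = \frac{2}{3}$)
$Q{\left(U,E \right)} = U$ ($Q{\left(U,E \right)} = - \frac{\left(-3\right) U}{3} = U$)
$v = 20$ ($v = 10 \cdot 2 = 20$)
$r{\left(A \right)} = -4 + A$
$k{\left(u \right)} = \frac{5}{3}$ ($k{\left(u \right)} = \frac{\left(-1\right) \left(-5\right)}{3} = \frac{1}{3} \cdot 5 = \frac{5}{3}$)
$\left(k{\left(Q{\left(5 + 5,H{\left(6,2 \right)} \right)} \right)} + r{\left(-2 \right)}\right) v = \left(\frac{5}{3} - 6\right) 20 = \left(- \frac{13}{3}\right) 20 = - \frac{260}{3}$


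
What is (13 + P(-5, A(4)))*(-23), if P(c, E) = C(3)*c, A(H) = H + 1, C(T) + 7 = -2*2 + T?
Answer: -1219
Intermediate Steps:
C(T) = -11 + T (C(T) = -7 + (-2*2 + T) = -7 + (-4 + T) = -11 + T)
A(H) = 1 + H
P(c, E) = -8*c (P(c, E) = (-11 + 3)*c = -8*c)
(13 + P(-5, A(4)))*(-23) = (13 - 8*(-5))*(-23) = (13 + 40)*(-23) = 53*(-23) = -1219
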